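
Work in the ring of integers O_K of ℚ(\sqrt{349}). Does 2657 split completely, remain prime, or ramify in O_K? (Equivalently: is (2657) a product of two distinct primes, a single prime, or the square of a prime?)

349 mod 4 = 1, hence disc K = 349 and O_K = ℤ[(1+√349)/2].
2657 ∤ 349, so 2657 is unramified.
Compute (349/2657) via Euler: 349^((2657-1)/2) mod 2657 = 1, so (349/2657) = 1.
(349/2657) = 1, so 2657 splits.

splits completely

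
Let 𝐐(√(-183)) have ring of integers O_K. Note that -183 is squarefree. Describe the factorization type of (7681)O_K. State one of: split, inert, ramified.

splits completely

Since -183 ≡ 1 mod 4, the ring of integers is ℤ[(1+√-183)/2] with discriminant -183.
7681 ∤ -183, so 7681 is unramified.
(-183/7681) = 7498^3840 mod 7681 = 1, giving Legendre symbol 1.
Legendre symbol 1 ⇒ 7681 is split.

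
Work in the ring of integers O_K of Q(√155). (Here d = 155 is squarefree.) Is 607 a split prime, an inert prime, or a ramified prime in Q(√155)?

split

Since 155 ≢ 1 mod 4, the ring of integers is ℤ[√155] with discriminant 4·155 = 620.
607 ∤ 620, so 607 is unramified.
Euler's criterion: 155^303 mod 607 = 1. Thus (155|607) = 1.
(155/607) = 1, so 607 splits.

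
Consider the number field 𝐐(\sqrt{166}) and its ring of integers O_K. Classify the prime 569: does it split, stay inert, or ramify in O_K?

166 mod 4 = 2, hence disc K = 4·166 = 664 and O_K = ℤ[√166].
disc(K) = 664 is not divisible by 569; 569 is unramified.
Compute (166/569) via Euler: 166^((569-1)/2) mod 569 = 568, so (166/569) = -1.
(166/569) = -1, so 569 is inert.

inert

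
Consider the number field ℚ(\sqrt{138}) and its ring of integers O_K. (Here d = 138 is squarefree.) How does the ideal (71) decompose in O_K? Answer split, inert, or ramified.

p is inert

Since 138 ≢ 1 mod 4, the ring of integers is ℤ[√138] with discriminant 4·138 = 552.
Since gcd(71, 552) = 1 the prime 71 does not ramify.
(138/71) = 67^35 mod 71 = 70, giving Legendre symbol -1.
Legendre symbol -1 ⇒ 71 is inert.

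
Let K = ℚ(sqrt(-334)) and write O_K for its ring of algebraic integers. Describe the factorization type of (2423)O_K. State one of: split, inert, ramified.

Since -334 ≢ 1 mod 4, the ring of integers is ℤ[√-334] with discriminant 4·(-334) = -1336.
2423 ∤ -1336, so 2423 is unramified.
Compute (-334/2423) via Euler: 2089^((2423-1)/2) mod 2423 = 1, so (-334/2423) = 1.
(-334/2423) = 1, so 2423 splits.

splits completely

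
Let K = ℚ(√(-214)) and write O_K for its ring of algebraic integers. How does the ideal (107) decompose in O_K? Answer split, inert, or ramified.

ramified

-214 mod 4 = 2, hence disc K = 4·(-214) = -856 and O_K = ℤ[√-214].
Ramification test: 107 | -856. The prime 107 ramifies in K.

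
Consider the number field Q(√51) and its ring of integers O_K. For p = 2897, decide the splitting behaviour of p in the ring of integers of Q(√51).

51 mod 4 = 3, hence disc K = 4·51 = 204 and O_K = ℤ[√51].
2897 ∤ 204, so 2897 is unramified.
Compute (51/2897) via Euler: 51^((2897-1)/2) mod 2897 = 1, so (51/2897) = 1.
d is a quadratic residue mod p, hence 2897 splits in O_K.

split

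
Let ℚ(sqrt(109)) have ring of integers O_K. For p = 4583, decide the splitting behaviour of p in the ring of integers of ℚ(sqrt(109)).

Since 109 ≡ 1 mod 4, the ring of integers is ℤ[(1+√109)/2] with discriminant 109.
disc(K) = 109 is not divisible by 4583; 4583 is unramified.
(109/4583) = 109^2291 mod 4583 = 1, giving Legendre symbol 1.
(109/4583) = 1, so 4583 splits.

split — (4583) = 𝔭₁𝔭₂ with 𝔭₁ ≠ 𝔭₂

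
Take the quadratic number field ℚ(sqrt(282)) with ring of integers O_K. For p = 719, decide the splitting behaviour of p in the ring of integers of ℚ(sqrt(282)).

Since 282 ≢ 1 mod 4, the ring of integers is ℤ[√282] with discriminant 4·282 = 1128.
719 ∤ 1128, so 719 is unramified.
Euler's criterion: 282^359 mod 719 = 718. Thus (282|719) = -1.
(282/719) = -1, so 719 is inert.

p is inert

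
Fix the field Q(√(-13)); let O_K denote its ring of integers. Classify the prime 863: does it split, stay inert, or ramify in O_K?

d = -13 ≡ 3 (mod 4), so O_K = ℤ[√-13] and disc(K) = 4d = -52.
Since gcd(863, -52) = 1 the prime 863 does not ramify.
Euler's criterion: (-13)^431 mod 863 = 1. Thus (-13|863) = 1.
d is a quadratic residue mod p, hence 863 splits in O_K.

split — (863) = 𝔭₁𝔭₂ with 𝔭₁ ≠ 𝔭₂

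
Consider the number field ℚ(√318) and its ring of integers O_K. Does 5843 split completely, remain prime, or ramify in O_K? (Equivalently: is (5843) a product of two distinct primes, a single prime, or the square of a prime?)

inert

318 mod 4 = 2, hence disc K = 4·318 = 1272 and O_K = ℤ[√318].
5843 ∤ 1272, so 5843 is unramified.
Legendre symbol by Euler's criterion: (318/5843) ≡ 318^2921 ≡ 5842 (mod 5843), i.e. (318/5843) = -1.
d is a non-residue mod p, hence 5843 remains inert in O_K.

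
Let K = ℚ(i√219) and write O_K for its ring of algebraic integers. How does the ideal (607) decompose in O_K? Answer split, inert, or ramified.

p splits

Since -219 ≡ 1 mod 4, the ring of integers is ℤ[(1+√-219)/2] with discriminant -219.
disc(K) = -219 is not divisible by 607; 607 is unramified.
Legendre symbol by Euler's criterion: (-219/607) ≡ (-219)^303 ≡ 1 (mod 607), i.e. (-219/607) = 1.
d is a quadratic residue mod p, hence 607 splits in O_K.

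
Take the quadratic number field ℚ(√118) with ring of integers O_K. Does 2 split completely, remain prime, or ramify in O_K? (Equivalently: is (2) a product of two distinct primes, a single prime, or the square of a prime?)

ramifies in O_K

d = 118 ≡ 2 (mod 4), so O_K = ℤ[√118] and disc(K) = 4d = 472.
Ramification test: 2 | 472. The prime 2 ramifies in K.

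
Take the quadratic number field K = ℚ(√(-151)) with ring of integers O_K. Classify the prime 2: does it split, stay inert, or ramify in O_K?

split — (2) = 𝔭₁𝔭₂ with 𝔭₁ ≠ 𝔭₂

Since -151 ≡ 1 mod 4, the ring of integers is ℤ[(1+√-151)/2] with discriminant -151.
2 ∤ -151, so 2 is unramified.
Checking d mod 8: -151 ≡ 1. Hence 2 is split in O_K.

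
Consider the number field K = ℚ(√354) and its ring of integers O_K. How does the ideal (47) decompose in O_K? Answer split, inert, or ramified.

split — (47) = 𝔭₁𝔭₂ with 𝔭₁ ≠ 𝔭₂

Since 354 ≢ 1 mod 4, the ring of integers is ℤ[√354] with discriminant 4·354 = 1416.
47 ∤ 1416, so 47 is unramified.
Compute (354/47) via Euler: 25^((47-1)/2) mod 47 = 1, so (354/47) = 1.
Legendre symbol 1 ⇒ 47 is split.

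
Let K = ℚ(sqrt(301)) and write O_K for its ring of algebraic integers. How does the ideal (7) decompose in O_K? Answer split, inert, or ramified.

Since 301 ≡ 1 mod 4, the ring of integers is ℤ[(1+√301)/2] with discriminant 301.
disc(K) = 301 = 7·43, so p = 7 is ramified.

p ramifies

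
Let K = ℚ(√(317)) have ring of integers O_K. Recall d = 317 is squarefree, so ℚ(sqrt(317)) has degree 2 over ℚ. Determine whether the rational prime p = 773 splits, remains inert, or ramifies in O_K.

Since 317 ≡ 1 mod 4, the ring of integers is ℤ[(1+√317)/2] with discriminant 317.
773 ∤ 317, so 773 is unramified.
Euler's criterion: 317^386 mod 773 = 772. Thus (317|773) = -1.
d is a non-residue mod p, hence 773 remains inert in O_K.

773 remains inert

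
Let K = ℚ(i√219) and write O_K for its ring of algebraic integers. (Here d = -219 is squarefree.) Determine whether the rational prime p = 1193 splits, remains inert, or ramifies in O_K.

-219 mod 4 = 1, hence disc K = -219 and O_K = ℤ[(1+√-219)/2].
Since gcd(1193, -219) = 1 the prime 1193 does not ramify.
(-219/1193) = 974^596 mod 1193 = 1192, giving Legendre symbol -1.
(-219/1193) = -1, so 1193 is inert.

inert — (1193) stays prime in O_K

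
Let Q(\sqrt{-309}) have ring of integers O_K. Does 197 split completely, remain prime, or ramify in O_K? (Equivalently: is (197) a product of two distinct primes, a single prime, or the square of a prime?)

splits completely

-309 mod 4 = 3, hence disc K = 4·(-309) = -1236 and O_K = ℤ[√-309].
197 ∤ -1236, so 197 is unramified.
Compute (-309/197) via Euler: 85^((197-1)/2) mod 197 = 1, so (-309/197) = 1.
d is a quadratic residue mod p, hence 197 splits in O_K.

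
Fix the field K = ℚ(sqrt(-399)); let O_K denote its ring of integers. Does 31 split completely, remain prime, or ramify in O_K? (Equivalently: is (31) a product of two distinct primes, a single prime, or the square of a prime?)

split

Since -399 ≡ 1 mod 4, the ring of integers is ℤ[(1+√-399)/2] with discriminant -399.
disc(K) = -399 is not divisible by 31; 31 is unramified.
Compute (-399/31) via Euler: 4^((31-1)/2) mod 31 = 1, so (-399/31) = 1.
Legendre symbol 1 ⇒ 31 is split.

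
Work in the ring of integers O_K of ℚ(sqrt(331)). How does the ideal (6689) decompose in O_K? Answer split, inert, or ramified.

splits completely

d = 331 ≡ 3 (mod 4), so O_K = ℤ[√331] and disc(K) = 4d = 1324.
disc(K) = 1324 is not divisible by 6689; 6689 is unramified.
Euler's criterion: 331^3344 mod 6689 = 1. Thus (331|6689) = 1.
(331/6689) = 1, so 6689 splits.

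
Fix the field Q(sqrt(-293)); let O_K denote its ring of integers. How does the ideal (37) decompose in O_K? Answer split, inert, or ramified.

Since -293 ≢ 1 mod 4, the ring of integers is ℤ[√-293] with discriminant 4·(-293) = -1172.
37 ∤ -1172, so 37 is unramified.
(-293/37) = 3^18 mod 37 = 1, giving Legendre symbol 1.
d is a quadratic residue mod p, hence 37 splits in O_K.

split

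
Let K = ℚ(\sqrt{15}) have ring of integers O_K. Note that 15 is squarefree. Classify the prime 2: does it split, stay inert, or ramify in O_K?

d = 15 ≡ 3 (mod 4), so O_K = ℤ[√15] and disc(K) = 4d = 60.
Ramification test: 2 | 60. The prime 2 ramifies in K.

ramifies in O_K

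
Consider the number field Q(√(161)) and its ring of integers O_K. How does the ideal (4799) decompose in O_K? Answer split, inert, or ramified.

Since 161 ≡ 1 mod 4, the ring of integers is ℤ[(1+√161)/2] with discriminant 161.
disc(K) = 161 is not divisible by 4799; 4799 is unramified.
Compute (161/4799) via Euler: 161^((4799-1)/2) mod 4799 = 4798, so (161/4799) = -1.
(161/4799) = -1, so 4799 is inert.

inert — (4799) stays prime in O_K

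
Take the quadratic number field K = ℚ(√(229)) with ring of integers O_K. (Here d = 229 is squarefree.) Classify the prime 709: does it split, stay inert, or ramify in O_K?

Since 229 ≡ 1 mod 4, the ring of integers is ℤ[(1+√229)/2] with discriminant 229.
disc(K) = 229 is not divisible by 709; 709 is unramified.
Euler's criterion: 229^354 mod 709 = 708. Thus (229|709) = -1.
Legendre symbol -1 ⇒ 709 is inert.

p is inert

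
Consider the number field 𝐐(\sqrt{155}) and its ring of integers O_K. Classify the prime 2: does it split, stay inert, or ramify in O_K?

2 is ramified

155 mod 4 = 3, hence disc K = 4·155 = 620 and O_K = ℤ[√155].
disc(K) = 620 = 2·310, so p = 2 is ramified.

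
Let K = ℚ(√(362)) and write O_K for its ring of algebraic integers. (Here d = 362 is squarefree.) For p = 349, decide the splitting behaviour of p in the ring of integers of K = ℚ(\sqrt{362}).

349 remains inert

362 mod 4 = 2, hence disc K = 4·362 = 1448 and O_K = ℤ[√362].
disc(K) = 1448 is not divisible by 349; 349 is unramified.
Euler's criterion: 362^174 mod 349 = 348. Thus (362|349) = -1.
Legendre symbol -1 ⇒ 349 is inert.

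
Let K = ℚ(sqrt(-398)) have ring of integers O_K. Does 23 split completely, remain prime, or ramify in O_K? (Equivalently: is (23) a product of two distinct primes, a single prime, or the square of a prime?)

-398 mod 4 = 2, hence disc K = 4·(-398) = -1592 and O_K = ℤ[√-398].
Since gcd(23, -1592) = 1 the prime 23 does not ramify.
Compute (-398/23) via Euler: 16^((23-1)/2) mod 23 = 1, so (-398/23) = 1.
d is a quadratic residue mod p, hence 23 splits in O_K.

split — (23) = 𝔭₁𝔭₂ with 𝔭₁ ≠ 𝔭₂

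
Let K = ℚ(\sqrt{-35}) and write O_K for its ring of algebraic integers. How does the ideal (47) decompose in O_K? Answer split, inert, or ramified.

split

d = -35 ≡ 1 (mod 4), so O_K = ℤ[(1+√-35)/2] and disc(K) = d = -35.
47 ∤ -35, so 47 is unramified.
Compute (-35/47) via Euler: 12^((47-1)/2) mod 47 = 1, so (-35/47) = 1.
Legendre symbol 1 ⇒ 47 is split.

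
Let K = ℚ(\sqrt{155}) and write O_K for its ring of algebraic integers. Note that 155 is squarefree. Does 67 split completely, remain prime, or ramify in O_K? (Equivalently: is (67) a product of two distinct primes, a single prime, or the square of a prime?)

155 mod 4 = 3, hence disc K = 4·155 = 620 and O_K = ℤ[√155].
67 ∤ 620, so 67 is unramified.
Legendre symbol by Euler's criterion: (155/67) ≡ 155^33 ≡ 1 (mod 67), i.e. (155/67) = 1.
(155/67) = 1, so 67 splits.

split — (67) = 𝔭₁𝔭₂ with 𝔭₁ ≠ 𝔭₂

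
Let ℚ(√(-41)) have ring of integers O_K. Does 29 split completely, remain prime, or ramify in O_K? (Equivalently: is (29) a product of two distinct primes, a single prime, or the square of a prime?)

inert — (29) stays prime in O_K

Since -41 ≢ 1 mod 4, the ring of integers is ℤ[√-41] with discriminant 4·(-41) = -164.
29 ∤ -164, so 29 is unramified.
Compute (-41/29) via Euler: 17^((29-1)/2) mod 29 = 28, so (-41/29) = -1.
(-41/29) = -1, so 29 is inert.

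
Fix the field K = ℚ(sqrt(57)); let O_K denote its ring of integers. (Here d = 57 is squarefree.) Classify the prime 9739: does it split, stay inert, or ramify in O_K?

57 mod 4 = 1, hence disc K = 57 and O_K = ℤ[(1+√57)/2].
disc(K) = 57 is not divisible by 9739; 9739 is unramified.
Compute (57/9739) via Euler: 57^((9739-1)/2) mod 9739 = 1, so (57/9739) = 1.
d is a quadratic residue mod p, hence 9739 splits in O_K.

split — (9739) = 𝔭₁𝔭₂ with 𝔭₁ ≠ 𝔭₂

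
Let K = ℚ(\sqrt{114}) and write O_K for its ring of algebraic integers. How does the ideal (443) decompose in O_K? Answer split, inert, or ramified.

Since 114 ≢ 1 mod 4, the ring of integers is ℤ[√114] with discriminant 4·114 = 456.
disc(K) = 456 is not divisible by 443; 443 is unramified.
Compute (114/443) via Euler: 114^((443-1)/2) mod 443 = 1, so (114/443) = 1.
d is a quadratic residue mod p, hence 443 splits in O_K.

splits completely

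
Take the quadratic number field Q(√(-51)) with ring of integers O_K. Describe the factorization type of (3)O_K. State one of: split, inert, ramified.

3 is ramified

d = -51 ≡ 1 (mod 4), so O_K = ℤ[(1+√-51)/2] and disc(K) = d = -51.
Ramification test: 3 | -51. The prime 3 ramifies in K.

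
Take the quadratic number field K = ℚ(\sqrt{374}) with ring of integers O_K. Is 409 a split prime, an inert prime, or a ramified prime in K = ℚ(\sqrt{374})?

374 mod 4 = 2, hence disc K = 4·374 = 1496 and O_K = ℤ[√374].
disc(K) = 1496 is not divisible by 409; 409 is unramified.
Legendre symbol by Euler's criterion: (374/409) ≡ 374^204 ≡ 408 (mod 409), i.e. (374/409) = -1.
Legendre symbol -1 ⇒ 409 is inert.

409 remains inert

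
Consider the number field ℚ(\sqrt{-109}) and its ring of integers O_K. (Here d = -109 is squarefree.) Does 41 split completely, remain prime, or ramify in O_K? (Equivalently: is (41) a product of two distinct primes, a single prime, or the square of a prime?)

Since -109 ≢ 1 mod 4, the ring of integers is ℤ[√-109] with discriminant 4·(-109) = -436.
disc(K) = -436 is not divisible by 41; 41 is unramified.
Compute (-109/41) via Euler: 14^((41-1)/2) mod 41 = 40, so (-109/41) = -1.
d is a non-residue mod p, hence 41 remains inert in O_K.

inert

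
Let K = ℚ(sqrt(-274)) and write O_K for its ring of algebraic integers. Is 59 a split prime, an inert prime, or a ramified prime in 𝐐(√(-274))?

split

d = -274 ≡ 2 (mod 4), so O_K = ℤ[√-274] and disc(K) = 4d = -1096.
Since gcd(59, -1096) = 1 the prime 59 does not ramify.
Legendre symbol by Euler's criterion: (-274/59) ≡ (-274)^29 ≡ 1 (mod 59), i.e. (-274/59) = 1.
(-274/59) = 1, so 59 splits.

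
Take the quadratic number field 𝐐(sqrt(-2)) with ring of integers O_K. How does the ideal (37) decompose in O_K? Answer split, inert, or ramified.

37 remains inert

Since -2 ≢ 1 mod 4, the ring of integers is ℤ[√-2] with discriminant 4·(-2) = -8.
disc(K) = -8 is not divisible by 37; 37 is unramified.
Compute (-2/37) via Euler: 35^((37-1)/2) mod 37 = 36, so (-2/37) = -1.
d is a non-residue mod p, hence 37 remains inert in O_K.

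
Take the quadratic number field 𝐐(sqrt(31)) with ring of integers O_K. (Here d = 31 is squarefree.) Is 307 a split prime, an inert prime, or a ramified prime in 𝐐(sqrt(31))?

remains prime (inert)

d = 31 ≡ 3 (mod 4), so O_K = ℤ[√31] and disc(K) = 4d = 124.
disc(K) = 124 is not divisible by 307; 307 is unramified.
Euler's criterion: 31^153 mod 307 = 306. Thus (31|307) = -1.
d is a non-residue mod p, hence 307 remains inert in O_K.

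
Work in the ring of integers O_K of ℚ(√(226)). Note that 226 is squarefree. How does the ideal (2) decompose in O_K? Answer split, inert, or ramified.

ramified

d = 226 ≡ 2 (mod 4), so O_K = ℤ[√226] and disc(K) = 4d = 904.
2 divides disc(K) = 904, so 2 ramifies.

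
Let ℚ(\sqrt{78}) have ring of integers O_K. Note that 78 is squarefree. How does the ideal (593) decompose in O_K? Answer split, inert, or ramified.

593 splits in O_K

Since 78 ≢ 1 mod 4, the ring of integers is ℤ[√78] with discriminant 4·78 = 312.
593 ∤ 312, so 593 is unramified.
Legendre symbol by Euler's criterion: (78/593) ≡ 78^296 ≡ 1 (mod 593), i.e. (78/593) = 1.
(78/593) = 1, so 593 splits.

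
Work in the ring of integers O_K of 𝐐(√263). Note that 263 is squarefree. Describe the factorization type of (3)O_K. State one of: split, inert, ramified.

3 remains inert

Since 263 ≢ 1 mod 4, the ring of integers is ℤ[√263] with discriminant 4·263 = 1052.
Since gcd(3, 1052) = 1 the prime 3 does not ramify.
(263/3) = 2^1 mod 3 = 2, giving Legendre symbol -1.
Legendre symbol -1 ⇒ 3 is inert.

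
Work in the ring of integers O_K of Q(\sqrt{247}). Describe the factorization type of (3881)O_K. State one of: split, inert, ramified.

inert

247 mod 4 = 3, hence disc K = 4·247 = 988 and O_K = ℤ[√247].
3881 ∤ 988, so 3881 is unramified.
Compute (247/3881) via Euler: 247^((3881-1)/2) mod 3881 = 3880, so (247/3881) = -1.
Legendre symbol -1 ⇒ 3881 is inert.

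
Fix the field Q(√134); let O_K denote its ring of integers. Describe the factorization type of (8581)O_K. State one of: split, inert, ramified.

8581 splits in O_K

d = 134 ≡ 2 (mod 4), so O_K = ℤ[√134] and disc(K) = 4d = 536.
Since gcd(8581, 536) = 1 the prime 8581 does not ramify.
Compute (134/8581) via Euler: 134^((8581-1)/2) mod 8581 = 1, so (134/8581) = 1.
Legendre symbol 1 ⇒ 8581 is split.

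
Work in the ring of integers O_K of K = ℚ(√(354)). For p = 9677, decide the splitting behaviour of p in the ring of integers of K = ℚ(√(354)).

split

d = 354 ≡ 2 (mod 4), so O_K = ℤ[√354] and disc(K) = 4d = 1416.
disc(K) = 1416 is not divisible by 9677; 9677 is unramified.
Compute (354/9677) via Euler: 354^((9677-1)/2) mod 9677 = 1, so (354/9677) = 1.
Legendre symbol 1 ⇒ 9677 is split.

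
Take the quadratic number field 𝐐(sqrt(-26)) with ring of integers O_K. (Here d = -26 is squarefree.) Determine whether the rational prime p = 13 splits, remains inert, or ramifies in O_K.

ramified

Since -26 ≢ 1 mod 4, the ring of integers is ℤ[√-26] with discriminant 4·(-26) = -104.
disc(K) = -104 = 13·(-8), so p = 13 is ramified.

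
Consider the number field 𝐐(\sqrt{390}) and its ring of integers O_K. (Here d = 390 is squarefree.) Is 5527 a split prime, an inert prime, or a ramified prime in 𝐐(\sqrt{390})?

390 mod 4 = 2, hence disc K = 4·390 = 1560 and O_K = ℤ[√390].
Since gcd(5527, 1560) = 1 the prime 5527 does not ramify.
(390/5527) = 390^2763 mod 5527 = 5526, giving Legendre symbol -1.
d is a non-residue mod p, hence 5527 remains inert in O_K.

inert — (5527) stays prime in O_K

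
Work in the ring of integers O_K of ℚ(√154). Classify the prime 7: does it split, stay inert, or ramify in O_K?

Since 154 ≢ 1 mod 4, the ring of integers is ℤ[√154] with discriminant 4·154 = 616.
7 divides disc(K) = 616, so 7 ramifies.

ramifies in O_K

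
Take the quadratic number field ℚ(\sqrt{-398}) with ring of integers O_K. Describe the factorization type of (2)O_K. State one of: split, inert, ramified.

ramifies in O_K

-398 mod 4 = 2, hence disc K = 4·(-398) = -1592 and O_K = ℤ[√-398].
Ramification test: 2 | -1592. The prime 2 ramifies in K.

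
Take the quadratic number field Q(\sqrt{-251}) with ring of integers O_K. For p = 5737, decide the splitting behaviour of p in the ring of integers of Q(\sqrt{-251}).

-251 mod 4 = 1, hence disc K = -251 and O_K = ℤ[(1+√-251)/2].
5737 ∤ -251, so 5737 is unramified.
Compute (-251/5737) via Euler: 5486^((5737-1)/2) mod 5737 = 5736, so (-251/5737) = -1.
(-251/5737) = -1, so 5737 is inert.

inert — (5737) stays prime in O_K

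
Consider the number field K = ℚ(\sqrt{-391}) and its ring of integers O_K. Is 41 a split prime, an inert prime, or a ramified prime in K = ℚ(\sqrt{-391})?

d = -391 ≡ 1 (mod 4), so O_K = ℤ[(1+√-391)/2] and disc(K) = d = -391.
disc(K) = -391 is not divisible by 41; 41 is unramified.
Compute (-391/41) via Euler: 19^((41-1)/2) mod 41 = 40, so (-391/41) = -1.
d is a non-residue mod p, hence 41 remains inert in O_K.

41 remains inert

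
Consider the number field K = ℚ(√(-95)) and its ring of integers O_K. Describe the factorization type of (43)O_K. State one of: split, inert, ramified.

d = -95 ≡ 1 (mod 4), so O_K = ℤ[(1+√-95)/2] and disc(K) = d = -95.
Since gcd(43, -95) = 1 the prime 43 does not ramify.
Legendre symbol by Euler's criterion: (-95/43) ≡ (-95)^21 ≡ 42 (mod 43), i.e. (-95/43) = -1.
d is a non-residue mod p, hence 43 remains inert in O_K.

inert — (43) stays prime in O_K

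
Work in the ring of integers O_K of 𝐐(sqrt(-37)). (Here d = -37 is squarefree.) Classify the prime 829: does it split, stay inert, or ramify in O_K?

-37 mod 4 = 3, hence disc K = 4·(-37) = -148 and O_K = ℤ[√-37].
disc(K) = -148 is not divisible by 829; 829 is unramified.
Euler's criterion: (-37)^414 mod 829 = 828. Thus (-37|829) = -1.
Legendre symbol -1 ⇒ 829 is inert.

p is inert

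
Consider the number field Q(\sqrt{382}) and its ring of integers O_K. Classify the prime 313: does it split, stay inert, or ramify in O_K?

d = 382 ≡ 2 (mod 4), so O_K = ℤ[√382] and disc(K) = 4d = 1528.
313 ∤ 1528, so 313 is unramified.
(382/313) = 69^156 mod 313 = 312, giving Legendre symbol -1.
(382/313) = -1, so 313 is inert.

p is inert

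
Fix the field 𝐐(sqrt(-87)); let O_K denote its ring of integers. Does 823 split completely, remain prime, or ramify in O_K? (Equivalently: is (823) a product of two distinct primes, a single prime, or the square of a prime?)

d = -87 ≡ 1 (mod 4), so O_K = ℤ[(1+√-87)/2] and disc(K) = d = -87.
Since gcd(823, -87) = 1 the prime 823 does not ramify.
Legendre symbol by Euler's criterion: (-87/823) ≡ (-87)^411 ≡ 822 (mod 823), i.e. (-87/823) = -1.
d is a non-residue mod p, hence 823 remains inert in O_K.

inert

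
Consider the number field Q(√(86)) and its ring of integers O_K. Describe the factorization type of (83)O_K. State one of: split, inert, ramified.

86 mod 4 = 2, hence disc K = 4·86 = 344 and O_K = ℤ[√86].
disc(K) = 344 is not divisible by 83; 83 is unramified.
Compute (86/83) via Euler: 3^((83-1)/2) mod 83 = 1, so (86/83) = 1.
(86/83) = 1, so 83 splits.

83 splits in O_K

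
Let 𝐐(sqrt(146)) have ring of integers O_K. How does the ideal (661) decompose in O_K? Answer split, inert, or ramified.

661 remains inert

Since 146 ≢ 1 mod 4, the ring of integers is ℤ[√146] with discriminant 4·146 = 584.
661 ∤ 584, so 661 is unramified.
Legendre symbol by Euler's criterion: (146/661) ≡ 146^330 ≡ 660 (mod 661), i.e. (146/661) = -1.
(146/661) = -1, so 661 is inert.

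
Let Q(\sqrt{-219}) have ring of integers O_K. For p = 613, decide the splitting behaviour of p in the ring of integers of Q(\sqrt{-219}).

Since -219 ≡ 1 mod 4, the ring of integers is ℤ[(1+√-219)/2] with discriminant -219.
disc(K) = -219 is not divisible by 613; 613 is unramified.
Euler's criterion: (-219)^306 mod 613 = 612. Thus (-219|613) = -1.
Legendre symbol -1 ⇒ 613 is inert.

inert — (613) stays prime in O_K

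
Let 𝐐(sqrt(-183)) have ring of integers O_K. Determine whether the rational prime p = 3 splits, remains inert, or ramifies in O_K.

ramified — (3) = 𝔭²

d = -183 ≡ 1 (mod 4), so O_K = ℤ[(1+√-183)/2] and disc(K) = d = -183.
3 divides disc(K) = -183, so 3 ramifies.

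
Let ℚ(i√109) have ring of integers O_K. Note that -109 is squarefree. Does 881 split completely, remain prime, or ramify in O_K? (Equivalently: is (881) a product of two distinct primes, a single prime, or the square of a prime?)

d = -109 ≡ 3 (mod 4), so O_K = ℤ[√-109] and disc(K) = 4d = -436.
Since gcd(881, -436) = 1 the prime 881 does not ramify.
(-109/881) = 772^440 mod 881 = 1, giving Legendre symbol 1.
(-109/881) = 1, so 881 splits.

splits completely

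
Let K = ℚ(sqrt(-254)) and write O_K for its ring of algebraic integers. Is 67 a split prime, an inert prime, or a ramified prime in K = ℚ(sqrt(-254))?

splits completely

-254 mod 4 = 2, hence disc K = 4·(-254) = -1016 and O_K = ℤ[√-254].
Since gcd(67, -1016) = 1 the prime 67 does not ramify.
Euler's criterion: (-254)^33 mod 67 = 1. Thus (-254|67) = 1.
(-254/67) = 1, so 67 splits.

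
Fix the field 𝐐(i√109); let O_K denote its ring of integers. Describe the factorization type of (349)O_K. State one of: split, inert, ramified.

split — (349) = 𝔭₁𝔭₂ with 𝔭₁ ≠ 𝔭₂

Since -109 ≢ 1 mod 4, the ring of integers is ℤ[√-109] with discriminant 4·(-109) = -436.
disc(K) = -436 is not divisible by 349; 349 is unramified.
Legendre symbol by Euler's criterion: (-109/349) ≡ (-109)^174 ≡ 1 (mod 349), i.e. (-109/349) = 1.
Legendre symbol 1 ⇒ 349 is split.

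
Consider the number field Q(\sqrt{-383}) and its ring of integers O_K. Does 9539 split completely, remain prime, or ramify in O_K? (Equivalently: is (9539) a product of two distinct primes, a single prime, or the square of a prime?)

remains prime (inert)

Since -383 ≡ 1 mod 4, the ring of integers is ℤ[(1+√-383)/2] with discriminant -383.
9539 ∤ -383, so 9539 is unramified.
(-383/9539) = 9156^4769 mod 9539 = 9538, giving Legendre symbol -1.
Legendre symbol -1 ⇒ 9539 is inert.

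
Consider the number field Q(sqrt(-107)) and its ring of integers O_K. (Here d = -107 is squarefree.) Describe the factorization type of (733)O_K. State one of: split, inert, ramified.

inert — (733) stays prime in O_K

d = -107 ≡ 1 (mod 4), so O_K = ℤ[(1+√-107)/2] and disc(K) = d = -107.
Since gcd(733, -107) = 1 the prime 733 does not ramify.
Legendre symbol by Euler's criterion: (-107/733) ≡ (-107)^366 ≡ 732 (mod 733), i.e. (-107/733) = -1.
Legendre symbol -1 ⇒ 733 is inert.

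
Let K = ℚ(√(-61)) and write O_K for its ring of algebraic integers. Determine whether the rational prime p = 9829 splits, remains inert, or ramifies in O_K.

inert — (9829) stays prime in O_K

d = -61 ≡ 3 (mod 4), so O_K = ℤ[√-61] and disc(K) = 4d = -244.
9829 ∤ -244, so 9829 is unramified.
Compute (-61/9829) via Euler: 9768^((9829-1)/2) mod 9829 = 9828, so (-61/9829) = -1.
d is a non-residue mod p, hence 9829 remains inert in O_K.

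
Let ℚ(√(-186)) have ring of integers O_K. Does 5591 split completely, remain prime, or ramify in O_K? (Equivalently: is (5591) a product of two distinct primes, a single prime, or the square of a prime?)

p is inert

d = -186 ≡ 2 (mod 4), so O_K = ℤ[√-186] and disc(K) = 4d = -744.
Since gcd(5591, -744) = 1 the prime 5591 does not ramify.
Euler's criterion: (-186)^2795 mod 5591 = 5590. Thus (-186|5591) = -1.
Legendre symbol -1 ⇒ 5591 is inert.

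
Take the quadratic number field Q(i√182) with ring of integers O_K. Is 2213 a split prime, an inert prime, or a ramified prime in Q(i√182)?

2213 remains inert

-182 mod 4 = 2, hence disc K = 4·(-182) = -728 and O_K = ℤ[√-182].
2213 ∤ -728, so 2213 is unramified.
Compute (-182/2213) via Euler: 2031^((2213-1)/2) mod 2213 = 2212, so (-182/2213) = -1.
d is a non-residue mod p, hence 2213 remains inert in O_K.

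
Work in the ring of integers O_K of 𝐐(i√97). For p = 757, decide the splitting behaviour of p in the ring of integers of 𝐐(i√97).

inert

d = -97 ≡ 3 (mod 4), so O_K = ℤ[√-97] and disc(K) = 4d = -388.
disc(K) = -388 is not divisible by 757; 757 is unramified.
Legendre symbol by Euler's criterion: (-97/757) ≡ (-97)^378 ≡ 756 (mod 757), i.e. (-97/757) = -1.
(-97/757) = -1, so 757 is inert.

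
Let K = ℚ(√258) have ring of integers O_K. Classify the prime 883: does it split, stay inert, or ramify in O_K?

remains prime (inert)

d = 258 ≡ 2 (mod 4), so O_K = ℤ[√258] and disc(K) = 4d = 1032.
Since gcd(883, 1032) = 1 the prime 883 does not ramify.
Legendre symbol by Euler's criterion: (258/883) ≡ 258^441 ≡ 882 (mod 883), i.e. (258/883) = -1.
(258/883) = -1, so 883 is inert.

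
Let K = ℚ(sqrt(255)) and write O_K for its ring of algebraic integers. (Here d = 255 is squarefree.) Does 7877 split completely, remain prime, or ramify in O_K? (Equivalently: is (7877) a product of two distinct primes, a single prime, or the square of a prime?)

Since 255 ≢ 1 mod 4, the ring of integers is ℤ[√255] with discriminant 4·255 = 1020.
disc(K) = 1020 is not divisible by 7877; 7877 is unramified.
Legendre symbol by Euler's criterion: (255/7877) ≡ 255^3938 ≡ 7876 (mod 7877), i.e. (255/7877) = -1.
d is a non-residue mod p, hence 7877 remains inert in O_K.

inert — (7877) stays prime in O_K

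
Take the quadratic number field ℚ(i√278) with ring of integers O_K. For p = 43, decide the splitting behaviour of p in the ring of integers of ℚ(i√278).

-278 mod 4 = 2, hence disc K = 4·(-278) = -1112 and O_K = ℤ[√-278].
disc(K) = -1112 is not divisible by 43; 43 is unramified.
Compute (-278/43) via Euler: 23^((43-1)/2) mod 43 = 1, so (-278/43) = 1.
(-278/43) = 1, so 43 splits.

split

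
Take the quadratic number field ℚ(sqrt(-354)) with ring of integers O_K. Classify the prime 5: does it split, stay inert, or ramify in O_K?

-354 mod 4 = 2, hence disc K = 4·(-354) = -1416 and O_K = ℤ[√-354].
disc(K) = -1416 is not divisible by 5; 5 is unramified.
(-354/5) = 1^2 mod 5 = 1, giving Legendre symbol 1.
(-354/5) = 1, so 5 splits.

5 splits in O_K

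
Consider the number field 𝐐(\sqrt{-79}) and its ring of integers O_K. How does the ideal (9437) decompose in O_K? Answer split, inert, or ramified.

split — (9437) = 𝔭₁𝔭₂ with 𝔭₁ ≠ 𝔭₂

-79 mod 4 = 1, hence disc K = -79 and O_K = ℤ[(1+√-79)/2].
Since gcd(9437, -79) = 1 the prime 9437 does not ramify.
Compute (-79/9437) via Euler: 9358^((9437-1)/2) mod 9437 = 1, so (-79/9437) = 1.
d is a quadratic residue mod p, hence 9437 splits in O_K.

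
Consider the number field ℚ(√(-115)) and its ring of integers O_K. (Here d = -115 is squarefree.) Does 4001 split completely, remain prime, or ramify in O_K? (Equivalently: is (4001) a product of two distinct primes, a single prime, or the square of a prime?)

4001 remains inert

-115 mod 4 = 1, hence disc K = -115 and O_K = ℤ[(1+√-115)/2].
Since gcd(4001, -115) = 1 the prime 4001 does not ramify.
Legendre symbol by Euler's criterion: (-115/4001) ≡ (-115)^2000 ≡ 4000 (mod 4001), i.e. (-115/4001) = -1.
d is a non-residue mod p, hence 4001 remains inert in O_K.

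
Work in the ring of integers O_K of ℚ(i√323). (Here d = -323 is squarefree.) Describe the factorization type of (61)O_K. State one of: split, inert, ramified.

d = -323 ≡ 1 (mod 4), so O_K = ℤ[(1+√-323)/2] and disc(K) = d = -323.
Since gcd(61, -323) = 1 the prime 61 does not ramify.
Legendre symbol by Euler's criterion: (-323/61) ≡ (-323)^30 ≡ 60 (mod 61), i.e. (-323/61) = -1.
(-323/61) = -1, so 61 is inert.

inert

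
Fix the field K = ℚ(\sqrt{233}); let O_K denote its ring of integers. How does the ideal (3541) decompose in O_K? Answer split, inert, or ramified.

p splits

233 mod 4 = 1, hence disc K = 233 and O_K = ℤ[(1+√233)/2].
Since gcd(3541, 233) = 1 the prime 3541 does not ramify.
Compute (233/3541) via Euler: 233^((3541-1)/2) mod 3541 = 1, so (233/3541) = 1.
(233/3541) = 1, so 3541 splits.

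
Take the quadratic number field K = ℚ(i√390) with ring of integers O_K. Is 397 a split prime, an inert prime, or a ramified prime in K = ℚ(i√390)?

-390 mod 4 = 2, hence disc K = 4·(-390) = -1560 and O_K = ℤ[√-390].
disc(K) = -1560 is not divisible by 397; 397 is unramified.
Euler's criterion: (-390)^198 mod 397 = 396. Thus (-390|397) = -1.
Legendre symbol -1 ⇒ 397 is inert.

397 remains inert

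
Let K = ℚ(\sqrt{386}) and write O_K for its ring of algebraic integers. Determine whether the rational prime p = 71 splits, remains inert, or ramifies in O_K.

inert — (71) stays prime in O_K

Since 386 ≢ 1 mod 4, the ring of integers is ℤ[√386] with discriminant 4·386 = 1544.
Since gcd(71, 1544) = 1 the prime 71 does not ramify.
Compute (386/71) via Euler: 31^((71-1)/2) mod 71 = 70, so (386/71) = -1.
Legendre symbol -1 ⇒ 71 is inert.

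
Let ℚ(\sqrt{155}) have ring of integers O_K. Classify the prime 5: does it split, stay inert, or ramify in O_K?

Since 155 ≢ 1 mod 4, the ring of integers is ℤ[√155] with discriminant 4·155 = 620.
disc(K) = 620 = 5·124, so p = 5 is ramified.

ramified — (5) = 𝔭²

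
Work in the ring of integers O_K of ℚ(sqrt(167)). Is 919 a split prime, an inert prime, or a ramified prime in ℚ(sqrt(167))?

Since 167 ≢ 1 mod 4, the ring of integers is ℤ[√167] with discriminant 4·167 = 668.
919 ∤ 668, so 919 is unramified.
Legendre symbol by Euler's criterion: (167/919) ≡ 167^459 ≡ 918 (mod 919), i.e. (167/919) = -1.
Legendre symbol -1 ⇒ 919 is inert.

inert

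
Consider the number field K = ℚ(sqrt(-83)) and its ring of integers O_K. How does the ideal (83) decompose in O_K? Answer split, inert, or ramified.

ramified

-83 mod 4 = 1, hence disc K = -83 and O_K = ℤ[(1+√-83)/2].
83 divides disc(K) = -83, so 83 ramifies.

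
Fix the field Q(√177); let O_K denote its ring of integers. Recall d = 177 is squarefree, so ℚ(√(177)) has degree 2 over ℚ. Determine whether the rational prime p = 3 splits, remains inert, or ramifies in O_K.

d = 177 ≡ 1 (mod 4), so O_K = ℤ[(1+√177)/2] and disc(K) = d = 177.
Ramification test: 3 | 177. The prime 3 ramifies in K.

ramified — (3) = 𝔭²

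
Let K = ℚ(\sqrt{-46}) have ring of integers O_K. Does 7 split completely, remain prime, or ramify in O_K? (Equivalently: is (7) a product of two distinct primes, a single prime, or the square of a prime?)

inert

Since -46 ≢ 1 mod 4, the ring of integers is ℤ[√-46] with discriminant 4·(-46) = -184.
disc(K) = -184 is not divisible by 7; 7 is unramified.
Legendre symbol by Euler's criterion: (-46/7) ≡ (-46)^3 ≡ 6 (mod 7), i.e. (-46/7) = -1.
(-46/7) = -1, so 7 is inert.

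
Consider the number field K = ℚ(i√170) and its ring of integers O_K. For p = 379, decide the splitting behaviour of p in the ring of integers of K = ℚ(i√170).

p is inert

-170 mod 4 = 2, hence disc K = 4·(-170) = -680 and O_K = ℤ[√-170].
379 ∤ -680, so 379 is unramified.
Compute (-170/379) via Euler: 209^((379-1)/2) mod 379 = 378, so (-170/379) = -1.
d is a non-residue mod p, hence 379 remains inert in O_K.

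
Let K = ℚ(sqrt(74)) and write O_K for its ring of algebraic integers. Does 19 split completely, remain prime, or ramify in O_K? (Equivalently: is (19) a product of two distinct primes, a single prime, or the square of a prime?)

Since 74 ≢ 1 mod 4, the ring of integers is ℤ[√74] with discriminant 4·74 = 296.
Since gcd(19, 296) = 1 the prime 19 does not ramify.
(74/19) = 17^9 mod 19 = 1, giving Legendre symbol 1.
d is a quadratic residue mod p, hence 19 splits in O_K.

splits completely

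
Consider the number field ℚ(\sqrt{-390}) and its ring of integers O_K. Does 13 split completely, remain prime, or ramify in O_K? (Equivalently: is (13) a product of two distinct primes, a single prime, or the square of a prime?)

d = -390 ≡ 2 (mod 4), so O_K = ℤ[√-390] and disc(K) = 4d = -1560.
13 divides disc(K) = -1560, so 13 ramifies.

p ramifies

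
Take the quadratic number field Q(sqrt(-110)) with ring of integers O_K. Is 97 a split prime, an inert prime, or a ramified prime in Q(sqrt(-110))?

-110 mod 4 = 2, hence disc K = 4·(-110) = -440 and O_K = ℤ[√-110].
97 ∤ -440, so 97 is unramified.
(-110/97) = 84^48 mod 97 = 96, giving Legendre symbol -1.
Legendre symbol -1 ⇒ 97 is inert.

p is inert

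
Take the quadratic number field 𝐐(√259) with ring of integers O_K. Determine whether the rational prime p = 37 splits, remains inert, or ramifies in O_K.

37 is ramified

d = 259 ≡ 3 (mod 4), so O_K = ℤ[√259] and disc(K) = 4d = 1036.
37 divides disc(K) = 1036, so 37 ramifies.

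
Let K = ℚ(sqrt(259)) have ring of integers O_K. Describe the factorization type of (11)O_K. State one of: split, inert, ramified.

Since 259 ≢ 1 mod 4, the ring of integers is ℤ[√259] with discriminant 4·259 = 1036.
Since gcd(11, 1036) = 1 the prime 11 does not ramify.
Legendre symbol by Euler's criterion: (259/11) ≡ 259^5 ≡ 10 (mod 11), i.e. (259/11) = -1.
d is a non-residue mod p, hence 11 remains inert in O_K.

remains prime (inert)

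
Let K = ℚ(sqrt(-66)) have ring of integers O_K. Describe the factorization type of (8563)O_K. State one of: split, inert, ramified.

Since -66 ≢ 1 mod 4, the ring of integers is ℤ[√-66] with discriminant 4·(-66) = -264.
disc(K) = -264 is not divisible by 8563; 8563 is unramified.
(-66/8563) = 8497^4281 mod 8563 = 1, giving Legendre symbol 1.
(-66/8563) = 1, so 8563 splits.

8563 splits in O_K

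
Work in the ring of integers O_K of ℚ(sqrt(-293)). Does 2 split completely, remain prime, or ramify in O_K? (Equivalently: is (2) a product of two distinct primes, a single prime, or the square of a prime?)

p ramifies

d = -293 ≡ 3 (mod 4), so O_K = ℤ[√-293] and disc(K) = 4d = -1172.
disc(K) = -1172 = 2·(-586), so p = 2 is ramified.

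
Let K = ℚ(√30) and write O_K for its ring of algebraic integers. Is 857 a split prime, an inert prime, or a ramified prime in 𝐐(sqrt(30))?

Since 30 ≢ 1 mod 4, the ring of integers is ℤ[√30] with discriminant 4·30 = 120.
disc(K) = 120 is not divisible by 857; 857 is unramified.
Legendre symbol by Euler's criterion: (30/857) ≡ 30^428 ≡ 1 (mod 857), i.e. (30/857) = 1.
d is a quadratic residue mod p, hence 857 splits in O_K.

splits completely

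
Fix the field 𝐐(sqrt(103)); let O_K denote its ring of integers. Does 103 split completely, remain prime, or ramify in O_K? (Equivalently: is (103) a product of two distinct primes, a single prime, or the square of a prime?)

Since 103 ≢ 1 mod 4, the ring of integers is ℤ[√103] with discriminant 4·103 = 412.
disc(K) = 412 = 103·4, so p = 103 is ramified.

ramified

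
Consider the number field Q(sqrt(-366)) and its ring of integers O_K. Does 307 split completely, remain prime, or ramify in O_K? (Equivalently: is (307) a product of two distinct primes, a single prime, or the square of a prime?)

d = -366 ≡ 2 (mod 4), so O_K = ℤ[√-366] and disc(K) = 4d = -1464.
disc(K) = -1464 is not divisible by 307; 307 is unramified.
(-366/307) = 248^153 mod 307 = 1, giving Legendre symbol 1.
Legendre symbol 1 ⇒ 307 is split.

splits completely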